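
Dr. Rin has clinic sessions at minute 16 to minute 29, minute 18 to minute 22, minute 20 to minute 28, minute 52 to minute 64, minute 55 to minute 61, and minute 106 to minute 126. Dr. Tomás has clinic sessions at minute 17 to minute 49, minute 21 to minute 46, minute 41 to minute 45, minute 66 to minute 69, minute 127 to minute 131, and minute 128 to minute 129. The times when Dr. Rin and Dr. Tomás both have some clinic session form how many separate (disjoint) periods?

A, merged: minute 16 to minute 29, minute 52 to minute 64, minute 106 to minute 126.
B, merged: minute 17 to minute 49, minute 66 to minute 69, minute 127 to minute 131.
A ∩ B = minute 17 to minute 29.
That is 1 disjoint piece.

1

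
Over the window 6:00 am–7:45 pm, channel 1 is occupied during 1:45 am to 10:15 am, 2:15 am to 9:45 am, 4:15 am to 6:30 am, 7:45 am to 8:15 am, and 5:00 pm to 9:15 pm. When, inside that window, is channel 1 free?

10:15 am–5:00 pm

Covered (merged): 1:45 am–10:15 am, 5:00 pm–9:15 pm.
Complement within 6:00 am–7:45 pm: 10:15 am–5:00 pm.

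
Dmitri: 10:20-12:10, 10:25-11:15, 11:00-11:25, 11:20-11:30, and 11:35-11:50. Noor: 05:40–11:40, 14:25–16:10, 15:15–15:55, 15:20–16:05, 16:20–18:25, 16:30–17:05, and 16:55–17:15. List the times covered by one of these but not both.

First set merges to 10:20–12:10.
Second set merges to 05:40–11:40, 14:25–16:10, 16:20–18:25.
Only in the first: 11:40–12:10.
Only in the second: 05:40–10:20, 14:25–16:10, 16:20–18:25.
Together these are the periods covered by exactly one.

05:40–10:20, 11:40–12:10, 14:25–16:10, 16:20–18:25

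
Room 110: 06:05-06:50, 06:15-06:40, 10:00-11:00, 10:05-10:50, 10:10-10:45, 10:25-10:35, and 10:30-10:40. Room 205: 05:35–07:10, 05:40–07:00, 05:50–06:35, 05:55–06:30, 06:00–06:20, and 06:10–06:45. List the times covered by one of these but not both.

05:35–06:05, 06:50–07:10, 10:00–11:00

Merge the first list: 06:05–06:50, 10:00–11:00.
Merge the second list: 05:35–07:10.
Only in the first: 10:00–11:00.
Only in the second: 05:35–06:05, 06:50–07:10.
Together these are the periods covered by exactly one.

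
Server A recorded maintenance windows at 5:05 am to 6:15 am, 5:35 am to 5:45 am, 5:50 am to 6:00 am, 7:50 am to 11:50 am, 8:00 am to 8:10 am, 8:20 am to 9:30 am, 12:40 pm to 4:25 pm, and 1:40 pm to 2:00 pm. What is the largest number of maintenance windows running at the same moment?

2

Sweep endpoints in order; track running count of active intervals.
Peak of 2 reached at 5:35 am.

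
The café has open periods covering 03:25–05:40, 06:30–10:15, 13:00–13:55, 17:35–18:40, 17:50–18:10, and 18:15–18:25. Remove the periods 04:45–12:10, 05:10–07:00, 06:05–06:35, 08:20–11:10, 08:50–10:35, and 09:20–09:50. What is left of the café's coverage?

03:25–04:45, 13:00–13:55, 17:35–18:40

First set merges to 03:25–05:40, 06:30–10:15, 13:00–13:55, 17:35–18:40.
Second set merges to 04:45–12:10.
03:25–05:40 \ B = 03:25–04:45.
06:30–10:15: entirely removed.
13:00–13:55: nothing removed.
17:35–18:40: nothing removed.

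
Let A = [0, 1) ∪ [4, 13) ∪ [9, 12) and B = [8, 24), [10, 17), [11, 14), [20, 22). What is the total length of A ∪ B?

First set merges to [0, 1), [4, 13).
Second set merges to [8, 24).
A ∪ B = [0, 1), [4, 24).
Total: 1 + 20 = 21.

21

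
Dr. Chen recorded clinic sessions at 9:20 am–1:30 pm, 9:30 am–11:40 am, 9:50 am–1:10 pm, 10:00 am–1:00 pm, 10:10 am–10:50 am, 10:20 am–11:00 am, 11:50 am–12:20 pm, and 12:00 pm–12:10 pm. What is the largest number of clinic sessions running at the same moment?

At 10:20 am, 6 of the intervals are simultaneously active.
No point has more.

6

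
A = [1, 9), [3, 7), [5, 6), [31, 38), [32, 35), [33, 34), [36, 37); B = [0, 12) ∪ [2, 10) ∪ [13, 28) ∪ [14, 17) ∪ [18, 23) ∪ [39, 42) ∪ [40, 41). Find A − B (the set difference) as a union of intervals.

First set merges to [1, 9), [31, 38).
Second set merges to [0, 12), [13, 28), [39, 42).
[1, 9): fully covered by B → removed.
[31, 38): no B overlap → unchanged.

[31, 38)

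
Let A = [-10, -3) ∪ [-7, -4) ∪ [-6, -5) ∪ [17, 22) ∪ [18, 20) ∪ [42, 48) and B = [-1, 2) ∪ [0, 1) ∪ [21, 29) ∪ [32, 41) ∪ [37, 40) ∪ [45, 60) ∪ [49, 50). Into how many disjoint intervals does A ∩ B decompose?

2

A, merged: [-10, -3), [17, 22), [42, 48).
B, merged: [-1, 2), [21, 29), [32, 41), [45, 60).
A ∩ B = [21, 22), [45, 48).
That is 2 disjoint pieces.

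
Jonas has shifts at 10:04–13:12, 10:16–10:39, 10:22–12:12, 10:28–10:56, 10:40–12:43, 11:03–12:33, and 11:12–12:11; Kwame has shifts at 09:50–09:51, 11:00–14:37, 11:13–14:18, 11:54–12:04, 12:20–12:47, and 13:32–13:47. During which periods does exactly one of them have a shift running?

A, merged: 10:04–13:12.
B, merged: 09:50–09:51, 11:00–14:37.
A but not B: 10:04–11:00.
B but not A: 09:50–09:51, 13:12–14:37.
Combining gives A △ B.

09:50–09:51, 10:04–11:00, 13:12–14:37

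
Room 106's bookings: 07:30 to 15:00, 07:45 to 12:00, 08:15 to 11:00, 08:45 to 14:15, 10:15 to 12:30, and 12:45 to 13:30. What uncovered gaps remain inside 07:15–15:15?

07:15-07:30, 15:00-15:15

The merged coverage is 07:30-15:00.
Uncovered inside 07:15-15:15: 07:15-07:30, 15:00-15:15.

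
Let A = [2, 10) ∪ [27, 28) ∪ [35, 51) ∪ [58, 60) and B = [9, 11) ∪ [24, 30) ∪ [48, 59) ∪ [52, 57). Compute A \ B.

Second set merges to [9, 11), [24, 30), [48, 59).
[2, 10) with B removed leaves [2, 9).
[27, 28) lies entirely inside B → drops out.
[35, 51) with B removed leaves [35, 48).
[58, 60) with B removed leaves [59, 60).

[2, 9) ∪ [35, 48) ∪ [59, 60)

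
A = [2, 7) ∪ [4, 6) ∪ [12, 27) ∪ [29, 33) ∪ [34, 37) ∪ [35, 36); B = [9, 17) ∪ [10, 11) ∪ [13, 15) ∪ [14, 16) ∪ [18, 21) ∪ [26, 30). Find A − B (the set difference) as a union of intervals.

First set merges to [2, 7), [12, 27), [29, 33), [34, 37).
Second set merges to [9, 17), [18, 21), [26, 30).
[2, 7): nothing removed.
[12, 27) \ B = [17, 18), [21, 26).
[29, 33) \ B = [30, 33).
[34, 37): nothing removed.

[2, 7) ∪ [17, 18) ∪ [21, 26) ∪ [30, 33) ∪ [34, 37)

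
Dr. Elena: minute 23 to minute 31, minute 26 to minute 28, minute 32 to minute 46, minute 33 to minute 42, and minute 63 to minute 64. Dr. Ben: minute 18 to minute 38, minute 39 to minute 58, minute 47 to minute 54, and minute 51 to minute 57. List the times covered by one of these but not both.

First set merges to minute 23 to minute 31, minute 32 to minute 46, minute 63 to minute 64.
Second set merges to minute 18 to minute 38, minute 39 to minute 58.
A but not B: minute 38 to minute 39, minute 63 to minute 64.
B but not A: minute 18 to minute 23, minute 31 to minute 32, minute 46 to minute 58.
Combining gives A △ B.

minute 18 to minute 23, minute 31 to minute 32, minute 38 to minute 39, minute 46 to minute 58, minute 63 to minute 64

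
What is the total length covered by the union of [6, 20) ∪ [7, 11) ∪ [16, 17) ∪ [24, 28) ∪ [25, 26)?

18

Merged: [6, 20), [24, 28).
Lengths: 14 + 4 = 18.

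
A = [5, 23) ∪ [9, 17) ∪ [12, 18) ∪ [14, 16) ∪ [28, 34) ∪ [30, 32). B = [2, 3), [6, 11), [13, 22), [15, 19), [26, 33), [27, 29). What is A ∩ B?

A, merged: [5, 23), [28, 34).
B, merged: [2, 3), [6, 11), [13, 22), [26, 33).
[5, 23) ∩ B → [6, 11), [13, 22).
[28, 34) ∩ B → [28, 33).

[6, 11) ∪ [13, 22) ∪ [28, 33)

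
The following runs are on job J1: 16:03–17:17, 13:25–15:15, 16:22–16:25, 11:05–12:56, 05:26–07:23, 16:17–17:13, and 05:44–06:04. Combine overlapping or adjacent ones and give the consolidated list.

Sort by start: 05:26–07:23, 05:44–06:04, 11:05–12:56, 13:25–15:15, 16:03–17:17, 16:17–17:13, 16:22–16:25.
05:44–06:04 overlaps/touches 05:26–07:23 → extend to 05:26–07:23.
11:05–12:56 is disjoint → start new block.
13:25–15:15 is disjoint → start new block.
16:03–17:17 is disjoint → start new block.
16:17–17:13 overlaps/touches 16:03–17:17 → extend to 16:03–17:17.
16:22–16:25 overlaps/touches 16:03–17:17 → extend to 16:03–17:17.

05:26–07:23, 11:05–12:56, 13:25–15:15, 16:03–17:17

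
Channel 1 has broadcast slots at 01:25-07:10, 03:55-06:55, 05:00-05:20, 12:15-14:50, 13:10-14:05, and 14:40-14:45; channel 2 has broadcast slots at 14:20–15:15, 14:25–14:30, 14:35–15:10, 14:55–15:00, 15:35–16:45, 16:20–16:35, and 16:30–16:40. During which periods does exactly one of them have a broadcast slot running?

Merge the first list: 01:25-07:10, 12:15-14:50.
Merge the second list: 14:20-15:15, 15:35-16:45.
A but not B: 01:25-07:10, 12:15-14:20.
B but not A: 14:50-15:15, 15:35-16:45.
Combining gives A △ B.

01:25-07:10, 12:15-14:20, 14:50-15:15, 15:35-16:45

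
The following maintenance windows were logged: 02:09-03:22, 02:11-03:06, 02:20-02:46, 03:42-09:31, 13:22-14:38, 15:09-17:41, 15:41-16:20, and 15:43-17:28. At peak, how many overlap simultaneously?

At 02:20, 3 of the intervals are simultaneously active.
No point has more.

3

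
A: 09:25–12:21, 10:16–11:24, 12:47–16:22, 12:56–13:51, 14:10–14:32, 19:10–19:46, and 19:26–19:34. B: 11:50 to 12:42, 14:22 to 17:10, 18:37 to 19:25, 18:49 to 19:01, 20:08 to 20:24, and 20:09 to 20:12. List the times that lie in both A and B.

11:50–12:21, 14:22–16:22, 19:10–19:25

Merge the first list: 09:25–12:21, 12:47–16:22, 19:10–19:46.
Merge the second list: 11:50–12:42, 14:22–17:10, 18:37–19:25, 20:08–20:24.
09:25–12:21 overlaps B on 11:50–12:21.
12:47–16:22 overlaps B on 14:22–16:22.
19:10–19:46 overlaps B on 19:10–19:25.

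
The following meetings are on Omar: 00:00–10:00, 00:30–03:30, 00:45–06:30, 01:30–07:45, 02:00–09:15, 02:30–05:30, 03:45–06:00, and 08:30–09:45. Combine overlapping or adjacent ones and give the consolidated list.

00:30-03:30 overlaps/touches 00:00-10:00 → extend to 00:00-10:00.
00:45-06:30 overlaps/touches 00:00-10:00 → extend to 00:00-10:00.
01:30-07:45 overlaps/touches 00:00-10:00 → extend to 00:00-10:00.
02:00-09:15 overlaps/touches 00:00-10:00 → extend to 00:00-10:00.
02:30-05:30 overlaps/touches 00:00-10:00 → extend to 00:00-10:00.
03:45-06:00 overlaps/touches 00:00-10:00 → extend to 00:00-10:00.
08:30-09:45 overlaps/touches 00:00-10:00 → extend to 00:00-10:00.

00:00-10:00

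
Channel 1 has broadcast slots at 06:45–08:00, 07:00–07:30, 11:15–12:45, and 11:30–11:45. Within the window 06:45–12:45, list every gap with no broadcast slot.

08:00-11:15

Covered (merged): 06:45-08:00, 11:15-12:45.
Uncovered inside 06:45-12:45: 08:00-11:15.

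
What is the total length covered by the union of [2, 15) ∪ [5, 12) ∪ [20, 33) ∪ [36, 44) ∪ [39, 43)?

34

Merged: [2, 15), [20, 33), [36, 44).
Lengths: 13 + 13 + 8 = 34.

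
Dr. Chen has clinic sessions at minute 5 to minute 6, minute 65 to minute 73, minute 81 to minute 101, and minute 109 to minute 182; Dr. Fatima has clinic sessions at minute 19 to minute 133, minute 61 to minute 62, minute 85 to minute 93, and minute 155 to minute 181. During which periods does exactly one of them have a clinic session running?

Second set merges to minute 19 to minute 133, minute 155 to minute 181.
A but not B: minute 5 to minute 6, minute 133 to minute 155, minute 181 to minute 182.
B but not A: minute 19 to minute 65, minute 73 to minute 81, minute 101 to minute 109.
Combining gives A △ B.

minute 5 to minute 6, minute 19 to minute 65, minute 73 to minute 81, minute 101 to minute 109, minute 133 to minute 155, minute 181 to minute 182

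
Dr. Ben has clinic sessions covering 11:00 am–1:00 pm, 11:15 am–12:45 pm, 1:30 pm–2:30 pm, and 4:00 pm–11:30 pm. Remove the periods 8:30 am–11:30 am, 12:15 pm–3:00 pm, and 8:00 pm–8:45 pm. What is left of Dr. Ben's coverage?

A, merged: 11:00 am–1:00 pm, 1:30 pm–2:30 pm, 4:00 pm–11:30 pm.
11:00 am–1:00 pm with B removed leaves 11:30 am–12:15 pm.
1:30 pm–2:30 pm lies entirely inside B → drops out.
4:00 pm–11:30 pm with B removed leaves 4:00 pm–8:00 pm, 8:45 pm–11:30 pm.

11:30 am–12:15 pm, 4:00 pm–8:00 pm, 8:45 pm–11:30 pm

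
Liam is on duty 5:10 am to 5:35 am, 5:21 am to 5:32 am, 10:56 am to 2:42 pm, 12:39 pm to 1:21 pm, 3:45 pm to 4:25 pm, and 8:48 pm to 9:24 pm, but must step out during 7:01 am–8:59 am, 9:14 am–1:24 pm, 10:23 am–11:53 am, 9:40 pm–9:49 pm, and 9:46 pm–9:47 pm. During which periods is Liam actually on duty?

A, merged: 5:10 am-5:35 am, 10:56 am-2:42 pm, 3:45 pm-4:25 pm, 8:48 pm-9:24 pm.
B, merged: 7:01 am-8:59 am, 9:14 am-1:24 pm, 9:40 pm-9:49 pm.
5:10 am-5:35 am is untouched.
10:56 am-2:42 pm with B removed leaves 1:24 pm-2:42 pm.
3:45 pm-4:25 pm is untouched.
8:48 pm-9:24 pm is untouched.

5:10 am-5:35 am, 1:24 pm-2:42 pm, 3:45 pm-4:25 pm, 8:48 pm-9:24 pm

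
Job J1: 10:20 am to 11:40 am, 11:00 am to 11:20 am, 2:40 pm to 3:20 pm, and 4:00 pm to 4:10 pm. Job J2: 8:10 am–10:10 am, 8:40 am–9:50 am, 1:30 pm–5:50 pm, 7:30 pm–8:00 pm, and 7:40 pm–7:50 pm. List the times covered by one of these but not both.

A, merged: 10:20 am–11:40 am, 2:40 pm–3:20 pm, 4:00 pm–4:10 pm.
B, merged: 8:10 am–10:10 am, 1:30 pm–5:50 pm, 7:30 pm–8:00 pm.
A \ B = 10:20 am–11:40 am.
B \ A = 8:10 am–10:10 am, 1:30 pm–2:40 pm, 3:20 pm–4:00 pm, 4:10 pm–5:50 pm, 7:30 pm–8:00 pm.
Union of the two gives the symmetric difference.

8:10 am–10:10 am, 10:20 am–11:40 am, 1:30 pm–2:40 pm, 3:20 pm–4:00 pm, 4:10 pm–5:50 pm, 7:30 pm–8:00 pm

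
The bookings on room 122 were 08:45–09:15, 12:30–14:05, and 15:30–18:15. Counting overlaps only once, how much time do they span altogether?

Merged: 08:45–09:15, 12:30–14:05, 15:30–18:15.
Lengths: 30 min + 1 h 35 min + 2 h 45 min = 4 h 50 min.

4 h 50 min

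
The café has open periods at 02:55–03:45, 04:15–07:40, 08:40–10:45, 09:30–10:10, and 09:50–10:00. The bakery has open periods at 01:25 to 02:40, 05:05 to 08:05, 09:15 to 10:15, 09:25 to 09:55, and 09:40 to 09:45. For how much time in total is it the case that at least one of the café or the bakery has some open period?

8 h

Merge the first list: 02:55–03:45, 04:15–07:40, 08:40–10:45.
Merge the second list: 01:25–02:40, 05:05–08:05, 09:15–10:15.
A ∪ B = 01:25–02:40, 02:55–03:45, 04:15–08:05, 08:40–10:45.
Total: 1 h 15 min + 50 min + 3 h 50 min + 2 h 5 min = 8 h.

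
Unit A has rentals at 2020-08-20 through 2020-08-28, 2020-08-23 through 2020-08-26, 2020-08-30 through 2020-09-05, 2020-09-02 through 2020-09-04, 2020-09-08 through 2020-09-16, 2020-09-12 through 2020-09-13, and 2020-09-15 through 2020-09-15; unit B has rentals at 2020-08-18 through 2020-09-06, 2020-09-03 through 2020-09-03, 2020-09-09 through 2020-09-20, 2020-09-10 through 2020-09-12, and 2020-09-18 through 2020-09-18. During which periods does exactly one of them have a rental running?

2020-08-18 through 2020-08-19, 2020-08-29 through 2020-08-29, 2020-09-06 through 2020-09-06, 2020-09-08 through 2020-09-08, 2020-09-17 through 2020-09-20

First set merges to 2020-08-20 through 2020-08-28, 2020-08-30 through 2020-09-05, 2020-09-08 through 2020-09-16.
Second set merges to 2020-08-18 through 2020-09-06, 2020-09-09 through 2020-09-20.
A but not B: 2020-09-08 through 2020-09-08.
B but not A: 2020-08-18 through 2020-08-19, 2020-08-29 through 2020-08-29, 2020-09-06 through 2020-09-06, 2020-09-17 through 2020-09-20.
Combining gives A △ B.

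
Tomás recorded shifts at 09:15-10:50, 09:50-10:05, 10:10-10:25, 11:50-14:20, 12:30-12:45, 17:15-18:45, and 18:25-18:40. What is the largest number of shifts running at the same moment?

Walk the sorted start/end points keeping a running depth.
The depth first hits 2 at 09:50.

2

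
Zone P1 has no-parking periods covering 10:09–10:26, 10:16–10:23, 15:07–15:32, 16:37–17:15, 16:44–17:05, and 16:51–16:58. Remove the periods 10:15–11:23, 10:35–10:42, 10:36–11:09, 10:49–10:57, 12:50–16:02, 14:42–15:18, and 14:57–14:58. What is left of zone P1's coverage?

Merge the first list: 10:09-10:26, 15:07-15:32, 16:37-17:15.
Merge the second list: 10:15-11:23, 12:50-16:02.
10:09-10:26 minus B → 10:09-10:15.
15:07-15:32: fully covered by B → removed.
16:37-17:15: no B overlap → unchanged.

10:09-10:15, 16:37-17:15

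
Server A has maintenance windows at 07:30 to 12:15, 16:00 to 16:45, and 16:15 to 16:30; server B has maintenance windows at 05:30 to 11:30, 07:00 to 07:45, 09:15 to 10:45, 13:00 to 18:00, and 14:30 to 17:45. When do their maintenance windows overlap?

Merge the first list: 07:30–12:15, 16:00–16:45.
Merge the second list: 05:30–11:30, 13:00–18:00.
07:30–12:15 meets the second set on 07:30–11:30.
16:00–16:45 meets the second set on 16:00–16:45.

07:30–11:30, 16:00–16:45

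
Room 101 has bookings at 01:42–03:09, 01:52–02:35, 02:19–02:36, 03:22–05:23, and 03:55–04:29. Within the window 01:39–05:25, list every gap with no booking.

Covered (merged): 01:42–03:09, 03:22–05:23.
Gaps within 01:39–05:25: 01:39–01:42, 03:09–03:22, 05:23–05:25.

01:39–01:42, 03:09–03:22, 05:23–05:25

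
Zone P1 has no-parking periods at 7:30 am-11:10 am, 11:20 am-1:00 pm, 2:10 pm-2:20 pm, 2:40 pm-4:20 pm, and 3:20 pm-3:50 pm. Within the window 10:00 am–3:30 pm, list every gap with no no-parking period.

The merged coverage is 7:30 am-11:10 am, 11:20 am-1:00 pm, 2:10 pm-2:20 pm, 2:40 pm-4:20 pm.
Gaps within 10:00 am-3:30 pm: 11:10 am-11:20 am, 1:00 pm-2:10 pm, 2:20 pm-2:40 pm.

11:10 am-11:20 am, 1:00 pm-2:10 pm, 2:20 pm-2:40 pm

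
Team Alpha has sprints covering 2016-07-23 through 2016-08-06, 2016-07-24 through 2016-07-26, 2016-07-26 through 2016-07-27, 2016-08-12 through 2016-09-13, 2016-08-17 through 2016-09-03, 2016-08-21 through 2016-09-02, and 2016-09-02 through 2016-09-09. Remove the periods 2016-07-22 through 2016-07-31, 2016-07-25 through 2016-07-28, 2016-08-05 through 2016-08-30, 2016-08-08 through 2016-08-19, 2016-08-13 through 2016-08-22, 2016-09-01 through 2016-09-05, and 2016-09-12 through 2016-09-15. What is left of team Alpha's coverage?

2016-08-01 through 2016-08-04, 2016-08-31 through 2016-08-31, 2016-09-06 through 2016-09-11

A, merged: 2016-07-23 through 2016-08-06, 2016-08-12 through 2016-09-13.
B, merged: 2016-07-22 through 2016-07-31, 2016-08-05 through 2016-08-30, 2016-09-01 through 2016-09-05, 2016-09-12 through 2016-09-15.
2016-07-23 through 2016-08-06 \ B = 2016-08-01 through 2016-08-04.
2016-08-12 through 2016-09-13 \ B = 2016-08-31 through 2016-08-31, 2016-09-06 through 2016-09-11.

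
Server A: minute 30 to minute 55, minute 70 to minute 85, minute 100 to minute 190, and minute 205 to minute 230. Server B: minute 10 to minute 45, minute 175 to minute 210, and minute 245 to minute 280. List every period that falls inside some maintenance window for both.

minute 30 to minute 55 ∩ B → minute 30 to minute 45.
minute 70 to minute 85 meets no B interval.
minute 100 to minute 190 ∩ B → minute 175 to minute 190.
minute 205 to minute 230 ∩ B → minute 205 to minute 210.

minute 30 to minute 45, minute 175 to minute 190, minute 205 to minute 210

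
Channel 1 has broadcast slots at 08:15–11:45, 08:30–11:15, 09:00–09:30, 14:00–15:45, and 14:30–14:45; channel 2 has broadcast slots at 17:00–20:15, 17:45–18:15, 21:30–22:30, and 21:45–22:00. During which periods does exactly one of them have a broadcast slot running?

Merge the first list: 08:15–11:45, 14:00–15:45.
Merge the second list: 17:00–20:15, 21:30–22:30.
A \ B = 08:15–11:45, 14:00–15:45.
B \ A = 17:00–20:15, 21:30–22:30.
Union of the two gives the symmetric difference.

08:15–11:45, 14:00–15:45, 17:00–20:15, 21:30–22:30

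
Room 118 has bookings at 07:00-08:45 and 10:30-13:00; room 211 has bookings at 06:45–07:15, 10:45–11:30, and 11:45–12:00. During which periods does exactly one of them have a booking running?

A but not B: 07:15–08:45, 10:30–10:45, 11:30–11:45, 12:00–13:00.
B but not A: 06:45–07:00.
Combining gives A △ B.

06:45–07:00, 07:15–08:45, 10:30–10:45, 11:30–11:45, 12:00–13:00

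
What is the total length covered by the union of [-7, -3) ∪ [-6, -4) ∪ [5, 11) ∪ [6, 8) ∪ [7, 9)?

10

Merged: [-7, -3), [5, 11).
Lengths: 4 + 6 = 10.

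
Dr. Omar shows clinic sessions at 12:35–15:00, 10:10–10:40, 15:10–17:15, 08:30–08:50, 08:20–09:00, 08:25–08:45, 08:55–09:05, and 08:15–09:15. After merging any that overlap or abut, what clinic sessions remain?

08:15–09:15, 10:10–10:40, 12:35–15:00, 15:10–17:15

Sort by start: 08:15–09:15, 08:20–09:00, 08:25–08:45, 08:30–08:50, 08:55–09:05, 10:10–10:40, 12:35–15:00, 15:10–17:15.
08:20–09:00 overlaps/touches 08:15–09:15 → extend to 08:15–09:15.
08:25–08:45 overlaps/touches 08:15–09:15 → extend to 08:15–09:15.
08:30–08:50 overlaps/touches 08:15–09:15 → extend to 08:15–09:15.
08:55–09:05 overlaps/touches 08:15–09:15 → extend to 08:15–09:15.
10:10–10:40 is disjoint → start new block.
12:35–15:00 is disjoint → start new block.
15:10–17:15 is disjoint → start new block.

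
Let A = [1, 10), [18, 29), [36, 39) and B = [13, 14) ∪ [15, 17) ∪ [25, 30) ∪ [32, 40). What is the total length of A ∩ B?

A ∩ B = [25, 29), [36, 39).
Total: 4 + 3 = 7.

7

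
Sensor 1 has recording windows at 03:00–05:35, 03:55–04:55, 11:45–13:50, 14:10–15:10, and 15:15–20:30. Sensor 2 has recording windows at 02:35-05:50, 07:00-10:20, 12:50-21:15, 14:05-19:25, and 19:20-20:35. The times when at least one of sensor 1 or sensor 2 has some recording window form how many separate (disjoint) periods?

3

First set merges to 03:00–05:35, 11:45–13:50, 14:10–15:10, 15:15–20:30.
Second set merges to 02:35–05:50, 07:00–10:20, 12:50–21:15.
A ∪ B = 02:35–05:50, 07:00–10:20, 11:45–21:15.
That is 3 disjoint pieces.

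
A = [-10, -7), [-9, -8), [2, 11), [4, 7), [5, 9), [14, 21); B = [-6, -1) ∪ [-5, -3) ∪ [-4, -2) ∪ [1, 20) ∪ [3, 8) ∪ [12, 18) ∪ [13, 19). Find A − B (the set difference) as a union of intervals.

First set merges to [-10, -7), [2, 11), [14, 21).
Second set merges to [-6, -1), [1, 20).
[-10, -7): nothing removed.
[2, 11): entirely removed.
[14, 21) \ B = [20, 21).

[-10, -7) ∪ [20, 21)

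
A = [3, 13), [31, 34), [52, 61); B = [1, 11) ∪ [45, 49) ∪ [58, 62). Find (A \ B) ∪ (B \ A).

A but not B: [11, 13), [31, 34), [52, 58).
B but not A: [1, 3), [45, 49), [61, 62).
Combining gives A △ B.

[1, 3) ∪ [11, 13) ∪ [31, 34) ∪ [45, 49) ∪ [52, 58) ∪ [61, 62)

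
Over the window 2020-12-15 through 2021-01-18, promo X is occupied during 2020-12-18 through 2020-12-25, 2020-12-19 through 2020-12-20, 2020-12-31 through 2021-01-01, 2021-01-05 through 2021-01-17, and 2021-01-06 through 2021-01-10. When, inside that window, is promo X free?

2020-12-15 through 2020-12-17, 2020-12-26 through 2020-12-30, 2021-01-02 through 2021-01-04, 2021-01-18 through 2021-01-18

The merged coverage is 2020-12-18 through 2020-12-25, 2020-12-31 through 2021-01-01, 2021-01-05 through 2021-01-17.
Gaps within 2020-12-15 through 2021-01-18: 2020-12-15 through 2020-12-17, 2020-12-26 through 2020-12-30, 2021-01-02 through 2021-01-04, 2021-01-18 through 2021-01-18.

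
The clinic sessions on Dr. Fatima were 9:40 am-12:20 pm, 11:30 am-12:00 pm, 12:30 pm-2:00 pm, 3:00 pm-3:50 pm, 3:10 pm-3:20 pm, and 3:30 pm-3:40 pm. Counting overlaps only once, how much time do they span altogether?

Merged: 9:40 am–12:20 pm, 12:30 pm–2:00 pm, 3:00 pm–3:50 pm.
Lengths: 2 h 40 min + 1 h 30 min + 50 min = 5 h.

5 h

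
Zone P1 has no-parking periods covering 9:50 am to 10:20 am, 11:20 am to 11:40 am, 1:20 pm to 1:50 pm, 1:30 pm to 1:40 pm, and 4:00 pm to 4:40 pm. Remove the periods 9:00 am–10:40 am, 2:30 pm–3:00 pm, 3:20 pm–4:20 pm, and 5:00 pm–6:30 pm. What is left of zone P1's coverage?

First set merges to 9:50 am-10:20 am, 11:20 am-11:40 am, 1:20 pm-1:50 pm, 4:00 pm-4:40 pm.
9:50 am-10:20 am: entirely removed.
11:20 am-11:40 am: nothing removed.
1:20 pm-1:50 pm: nothing removed.
4:00 pm-4:40 pm \ B = 4:20 pm-4:40 pm.

11:20 am-11:40 am, 1:20 pm-1:50 pm, 4:20 pm-4:40 pm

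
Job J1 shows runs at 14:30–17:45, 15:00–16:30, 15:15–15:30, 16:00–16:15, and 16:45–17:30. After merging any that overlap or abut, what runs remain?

15:00-16:30 overlaps/touches 14:30-17:45 → extend to 14:30-17:45.
15:15-15:30 overlaps/touches 14:30-17:45 → extend to 14:30-17:45.
16:00-16:15 overlaps/touches 14:30-17:45 → extend to 14:30-17:45.
16:45-17:30 overlaps/touches 14:30-17:45 → extend to 14:30-17:45.

14:30-17:45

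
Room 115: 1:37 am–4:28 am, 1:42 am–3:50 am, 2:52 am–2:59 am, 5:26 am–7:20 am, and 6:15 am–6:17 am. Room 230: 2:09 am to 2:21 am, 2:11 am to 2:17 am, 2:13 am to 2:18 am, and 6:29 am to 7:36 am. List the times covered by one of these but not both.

A, merged: 1:37 am–4:28 am, 5:26 am–7:20 am.
B, merged: 2:09 am–2:21 am, 6:29 am–7:36 am.
A but not B: 1:37 am–2:09 am, 2:21 am–4:28 am, 5:26 am–6:29 am.
B but not A: 7:20 am–7:36 am.
Combining gives A △ B.

1:37 am–2:09 am, 2:21 am–4:28 am, 5:26 am–6:29 am, 7:20 am–7:36 am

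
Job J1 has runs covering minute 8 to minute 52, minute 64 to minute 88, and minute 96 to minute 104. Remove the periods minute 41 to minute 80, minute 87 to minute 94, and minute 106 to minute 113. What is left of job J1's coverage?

minute 8 to minute 41, minute 80 to minute 87, minute 96 to minute 104

minute 8 to minute 52 with B removed leaves minute 8 to minute 41.
minute 64 to minute 88 with B removed leaves minute 80 to minute 87.
minute 96 to minute 104 is untouched.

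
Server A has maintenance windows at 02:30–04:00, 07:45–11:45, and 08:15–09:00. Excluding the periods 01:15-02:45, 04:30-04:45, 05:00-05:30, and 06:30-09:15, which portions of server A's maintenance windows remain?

02:45-04:00, 09:15-11:45

A, merged: 02:30-04:00, 07:45-11:45.
02:30-04:00 minus B → 02:45-04:00.
07:45-11:45 minus B → 09:15-11:45.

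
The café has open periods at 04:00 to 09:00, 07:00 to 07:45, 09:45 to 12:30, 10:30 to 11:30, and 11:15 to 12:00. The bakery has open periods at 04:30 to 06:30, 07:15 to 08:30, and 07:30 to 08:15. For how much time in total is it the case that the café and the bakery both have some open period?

A, merged: 04:00–09:00, 09:45–12:30.
B, merged: 04:30–06:30, 07:15–08:30.
A ∩ B = 04:30–06:30, 07:15–08:30.
Total: 2 h + 1 h 15 min = 3 h 15 min.

3 h 15 min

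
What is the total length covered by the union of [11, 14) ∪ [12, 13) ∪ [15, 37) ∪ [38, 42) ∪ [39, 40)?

29

Merged: [11, 14), [15, 37), [38, 42).
Lengths: 3 + 22 + 4 = 29.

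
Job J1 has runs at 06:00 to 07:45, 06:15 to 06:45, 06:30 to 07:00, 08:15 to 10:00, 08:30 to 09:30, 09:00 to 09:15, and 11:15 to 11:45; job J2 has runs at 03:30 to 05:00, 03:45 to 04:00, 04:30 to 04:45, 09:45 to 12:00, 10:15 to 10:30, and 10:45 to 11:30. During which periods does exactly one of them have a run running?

A, merged: 06:00-07:45, 08:15-10:00, 11:15-11:45.
B, merged: 03:30-05:00, 09:45-12:00.
A but not B: 06:00-07:45, 08:15-09:45.
B but not A: 03:30-05:00, 10:00-11:15, 11:45-12:00.
Combining gives A △ B.

03:30-05:00, 06:00-07:45, 08:15-09:45, 10:00-11:15, 11:45-12:00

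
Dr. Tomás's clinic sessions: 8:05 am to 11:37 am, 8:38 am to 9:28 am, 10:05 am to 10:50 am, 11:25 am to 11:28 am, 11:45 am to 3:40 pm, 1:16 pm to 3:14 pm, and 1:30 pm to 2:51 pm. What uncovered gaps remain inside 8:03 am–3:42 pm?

8:03 am–8:05 am, 11:37 am–11:45 am, 3:40 pm–3:42 pm

Covered (merged): 8:05 am–11:37 am, 11:45 am–3:40 pm.
Complement within 8:03 am–3:42 pm: 8:03 am–8:05 am, 11:37 am–11:45 am, 3:40 pm–3:42 pm.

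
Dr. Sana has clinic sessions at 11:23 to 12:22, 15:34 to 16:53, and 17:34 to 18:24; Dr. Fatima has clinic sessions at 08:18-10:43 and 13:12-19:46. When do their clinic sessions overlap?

15:34–16:53, 17:34–18:24

11:23–12:22: no overlap with the second set.
15:34–16:53 meets the second set on 15:34–16:53.
17:34–18:24 meets the second set on 17:34–18:24.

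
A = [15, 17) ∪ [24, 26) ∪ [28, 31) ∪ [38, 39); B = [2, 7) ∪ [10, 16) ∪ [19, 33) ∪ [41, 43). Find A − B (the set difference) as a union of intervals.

[15, 17) minus B → [16, 17).
[24, 26): fully covered by B → removed.
[28, 31): fully covered by B → removed.
[38, 39): no B overlap → unchanged.

[16, 17) ∪ [38, 39)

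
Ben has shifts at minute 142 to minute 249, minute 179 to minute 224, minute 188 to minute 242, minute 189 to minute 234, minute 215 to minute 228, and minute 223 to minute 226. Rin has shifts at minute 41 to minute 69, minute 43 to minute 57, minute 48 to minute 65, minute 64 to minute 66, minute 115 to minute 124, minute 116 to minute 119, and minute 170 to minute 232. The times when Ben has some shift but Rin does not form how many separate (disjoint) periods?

A, merged: minute 142 to minute 249.
B, merged: minute 41 to minute 69, minute 115 to minute 124, minute 170 to minute 232.
A \ B = minute 142 to minute 170, minute 232 to minute 249.
That is 2 disjoint pieces.

2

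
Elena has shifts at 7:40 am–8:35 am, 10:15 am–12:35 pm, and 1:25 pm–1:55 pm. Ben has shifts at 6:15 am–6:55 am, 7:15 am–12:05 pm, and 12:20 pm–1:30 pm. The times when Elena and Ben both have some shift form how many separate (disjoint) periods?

A ∩ B = 7:40 am–8:35 am, 10:15 am–12:05 pm, 12:20 pm–12:35 pm, 1:25 pm–1:30 pm.
That is 4 disjoint pieces.

4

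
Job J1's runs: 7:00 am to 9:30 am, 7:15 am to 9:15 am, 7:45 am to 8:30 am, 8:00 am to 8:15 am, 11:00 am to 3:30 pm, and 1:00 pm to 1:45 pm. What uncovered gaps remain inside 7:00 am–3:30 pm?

Covered (merged): 7:00 am-9:30 am, 11:00 am-3:30 pm.
Gaps within 7:00 am-3:30 pm: 9:30 am-11:00 am.

9:30 am-11:00 am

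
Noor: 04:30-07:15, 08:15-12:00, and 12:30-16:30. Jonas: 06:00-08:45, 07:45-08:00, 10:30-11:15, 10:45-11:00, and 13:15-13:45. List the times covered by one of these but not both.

Merge the second list: 06:00-08:45, 10:30-11:15, 13:15-13:45.
A \ B = 04:30-06:00, 08:45-10:30, 11:15-12:00, 12:30-13:15, 13:45-16:30.
B \ A = 07:15-08:15.
Union of the two gives the symmetric difference.

04:30-06:00, 07:15-08:15, 08:45-10:30, 11:15-12:00, 12:30-13:15, 13:45-16:30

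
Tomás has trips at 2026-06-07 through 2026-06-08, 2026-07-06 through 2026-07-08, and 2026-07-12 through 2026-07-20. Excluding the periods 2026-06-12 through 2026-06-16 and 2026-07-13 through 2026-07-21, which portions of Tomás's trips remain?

2026-06-07 through 2026-06-08, 2026-07-06 through 2026-07-08, 2026-07-12 through 2026-07-12

2026-06-07 through 2026-06-08: no B overlap → unchanged.
2026-07-06 through 2026-07-08: no B overlap → unchanged.
2026-07-12 through 2026-07-20 minus B → 2026-07-12 through 2026-07-12.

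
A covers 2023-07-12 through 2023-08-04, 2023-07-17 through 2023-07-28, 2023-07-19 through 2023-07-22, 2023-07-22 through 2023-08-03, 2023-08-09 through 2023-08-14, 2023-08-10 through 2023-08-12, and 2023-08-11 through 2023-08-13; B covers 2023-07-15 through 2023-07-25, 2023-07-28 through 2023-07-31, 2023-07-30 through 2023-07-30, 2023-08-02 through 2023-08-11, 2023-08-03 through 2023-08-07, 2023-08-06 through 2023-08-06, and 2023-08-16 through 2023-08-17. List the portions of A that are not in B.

A, merged: 2023-07-12 through 2023-08-04, 2023-08-09 through 2023-08-14.
B, merged: 2023-07-15 through 2023-07-25, 2023-07-28 through 2023-07-31, 2023-08-02 through 2023-08-11, 2023-08-16 through 2023-08-17.
2023-07-12 through 2023-08-04 minus B → 2023-07-12 through 2023-07-14, 2023-07-26 through 2023-07-27, 2023-08-01 through 2023-08-01.
2023-08-09 through 2023-08-14 minus B → 2023-08-12 through 2023-08-14.

2023-07-12 through 2023-07-14, 2023-07-26 through 2023-07-27, 2023-08-01 through 2023-08-01, 2023-08-12 through 2023-08-14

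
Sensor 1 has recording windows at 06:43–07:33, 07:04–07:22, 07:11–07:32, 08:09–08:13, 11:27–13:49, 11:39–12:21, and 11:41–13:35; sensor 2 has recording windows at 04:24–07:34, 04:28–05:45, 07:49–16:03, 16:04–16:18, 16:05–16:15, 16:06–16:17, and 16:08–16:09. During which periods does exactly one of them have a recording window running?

A, merged: 06:43-07:33, 08:09-08:13, 11:27-13:49.
B, merged: 04:24-07:34, 07:49-16:03, 16:04-16:18.
A but not B: none.
B but not A: 04:24-06:43, 07:33-07:34, 07:49-08:09, 08:13-11:27, 13:49-16:03, 16:04-16:18.
Combining gives A △ B.

04:24-06:43, 07:33-07:34, 07:49-08:09, 08:13-11:27, 13:49-16:03, 16:04-16:18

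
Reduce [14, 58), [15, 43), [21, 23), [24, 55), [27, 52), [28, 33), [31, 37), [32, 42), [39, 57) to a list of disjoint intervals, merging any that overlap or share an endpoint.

[15, 43) overlaps/touches [14, 58) → extend to [14, 58).
[21, 23) overlaps/touches [14, 58) → extend to [14, 58).
[24, 55) overlaps/touches [14, 58) → extend to [14, 58).
[27, 52) overlaps/touches [14, 58) → extend to [14, 58).
[28, 33) overlaps/touches [14, 58) → extend to [14, 58).
[31, 37) overlaps/touches [14, 58) → extend to [14, 58).
[32, 42) overlaps/touches [14, 58) → extend to [14, 58).
[39, 57) overlaps/touches [14, 58) → extend to [14, 58).

[14, 58)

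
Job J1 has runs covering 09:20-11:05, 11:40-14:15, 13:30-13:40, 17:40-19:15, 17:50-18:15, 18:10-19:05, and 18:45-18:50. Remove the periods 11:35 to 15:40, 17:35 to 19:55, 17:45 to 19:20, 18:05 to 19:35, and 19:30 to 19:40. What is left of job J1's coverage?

A, merged: 09:20-11:05, 11:40-14:15, 17:40-19:15.
B, merged: 11:35-15:40, 17:35-19:55.
09:20-11:05: nothing removed.
11:40-14:15: entirely removed.
17:40-19:15: entirely removed.

09:20-11:05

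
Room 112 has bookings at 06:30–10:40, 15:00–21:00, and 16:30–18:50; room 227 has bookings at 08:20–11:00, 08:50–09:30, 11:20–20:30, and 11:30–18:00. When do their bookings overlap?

08:20–10:40, 15:00–20:30

First set merges to 06:30–10:40, 15:00–21:00.
Second set merges to 08:20–11:00, 11:20–20:30.
06:30–10:40 overlaps B on 08:20–10:40.
15:00–21:00 overlaps B on 15:00–20:30.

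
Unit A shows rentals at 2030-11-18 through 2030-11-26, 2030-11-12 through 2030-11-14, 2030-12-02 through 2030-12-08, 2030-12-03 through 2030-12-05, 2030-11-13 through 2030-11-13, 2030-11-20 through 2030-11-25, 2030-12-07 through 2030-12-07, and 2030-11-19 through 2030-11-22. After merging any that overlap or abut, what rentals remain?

2030-11-12 through 2030-11-14, 2030-11-18 through 2030-11-26, 2030-12-02 through 2030-12-08

Sort by start: 2030-11-12 through 2030-11-14, 2030-11-13 through 2030-11-13, 2030-11-18 through 2030-11-26, 2030-11-19 through 2030-11-22, 2030-11-20 through 2030-11-25, 2030-12-02 through 2030-12-08, 2030-12-03 through 2030-12-05, 2030-12-07 through 2030-12-07.
2030-11-13 through 2030-11-13 overlaps/touches 2030-11-12 through 2030-11-14 → extend to 2030-11-12 through 2030-11-14.
2030-11-18 through 2030-11-26 is disjoint → start new block.
2030-11-19 through 2030-11-22 overlaps/touches 2030-11-18 through 2030-11-26 → extend to 2030-11-18 through 2030-11-26.
2030-11-20 through 2030-11-25 overlaps/touches 2030-11-18 through 2030-11-26 → extend to 2030-11-18 through 2030-11-26.
2030-12-02 through 2030-12-08 is disjoint → start new block.
2030-12-03 through 2030-12-05 overlaps/touches 2030-12-02 through 2030-12-08 → extend to 2030-12-02 through 2030-12-08.
2030-12-07 through 2030-12-07 overlaps/touches 2030-12-02 through 2030-12-08 → extend to 2030-12-02 through 2030-12-08.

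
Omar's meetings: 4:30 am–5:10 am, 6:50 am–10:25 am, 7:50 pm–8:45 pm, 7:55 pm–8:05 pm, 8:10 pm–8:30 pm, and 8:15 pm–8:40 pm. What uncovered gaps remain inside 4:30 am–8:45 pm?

5:10 am–6:50 am, 10:25 am–7:50 pm

Covered (merged): 4:30 am–5:10 am, 6:50 am–10:25 am, 7:50 pm–8:45 pm.
Gaps within 4:30 am–8:45 pm: 5:10 am–6:50 am, 10:25 am–7:50 pm.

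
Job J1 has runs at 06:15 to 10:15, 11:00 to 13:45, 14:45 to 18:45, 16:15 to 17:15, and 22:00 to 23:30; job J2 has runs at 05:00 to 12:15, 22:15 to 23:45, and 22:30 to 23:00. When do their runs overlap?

06:15–10:15, 11:00–12:15, 22:15–23:30

First set merges to 06:15–10:15, 11:00–13:45, 14:45–18:45, 22:00–23:30.
Second set merges to 05:00–12:15, 22:15–23:45.
06:15–10:15 meets the second set on 06:15–10:15.
11:00–13:45 meets the second set on 11:00–12:15.
14:45–18:45: no overlap with the second set.
22:00–23:30 meets the second set on 22:15–23:30.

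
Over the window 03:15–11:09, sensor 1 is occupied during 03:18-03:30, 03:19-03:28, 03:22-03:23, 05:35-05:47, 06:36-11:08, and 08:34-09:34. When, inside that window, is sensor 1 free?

03:15–03:18, 03:30–05:35, 05:47–06:36, 11:08–11:09

Covered (merged): 03:18–03:30, 05:35–05:47, 06:36–11:08.
Complement within 03:15–11:09: 03:15–03:18, 03:30–05:35, 05:47–06:36, 11:08–11:09.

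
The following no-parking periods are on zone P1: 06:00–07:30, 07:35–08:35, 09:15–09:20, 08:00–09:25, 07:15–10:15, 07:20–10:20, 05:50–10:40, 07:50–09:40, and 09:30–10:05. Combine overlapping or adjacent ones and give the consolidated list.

Sort by start: 05:50-10:40, 06:00-07:30, 07:15-10:15, 07:20-10:20, 07:35-08:35, 07:50-09:40, 08:00-09:25, 09:15-09:20, 09:30-10:05.
06:00-07:30 overlaps/touches 05:50-10:40 → extend to 05:50-10:40.
07:15-10:15 overlaps/touches 05:50-10:40 → extend to 05:50-10:40.
07:20-10:20 overlaps/touches 05:50-10:40 → extend to 05:50-10:40.
07:35-08:35 overlaps/touches 05:50-10:40 → extend to 05:50-10:40.
07:50-09:40 overlaps/touches 05:50-10:40 → extend to 05:50-10:40.
08:00-09:25 overlaps/touches 05:50-10:40 → extend to 05:50-10:40.
09:15-09:20 overlaps/touches 05:50-10:40 → extend to 05:50-10:40.
09:30-10:05 overlaps/touches 05:50-10:40 → extend to 05:50-10:40.

05:50-10:40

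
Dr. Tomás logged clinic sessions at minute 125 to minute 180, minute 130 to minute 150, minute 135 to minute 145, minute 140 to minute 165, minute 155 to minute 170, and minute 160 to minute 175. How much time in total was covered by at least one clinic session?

55 minutes

Merged: minute 125 to minute 180.
Length: 55 minutes.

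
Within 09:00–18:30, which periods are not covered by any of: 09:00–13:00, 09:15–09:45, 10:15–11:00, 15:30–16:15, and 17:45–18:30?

The merged coverage is 09:00-13:00, 15:30-16:15, 17:45-18:30.
Uncovered inside 09:00-18:30: 13:00-15:30, 16:15-17:45.

13:00-15:30, 16:15-17:45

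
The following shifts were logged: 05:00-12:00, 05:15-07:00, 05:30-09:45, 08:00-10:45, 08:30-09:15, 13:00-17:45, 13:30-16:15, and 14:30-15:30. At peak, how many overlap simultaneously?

At 08:30, 4 of the intervals are simultaneously active.
No point has more.

4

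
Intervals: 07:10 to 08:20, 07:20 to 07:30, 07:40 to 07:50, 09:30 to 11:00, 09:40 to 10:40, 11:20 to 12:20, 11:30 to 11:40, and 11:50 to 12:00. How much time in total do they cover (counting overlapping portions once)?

Merged: 07:10–08:20, 09:30–11:00, 11:20–12:20.
Lengths: 1 h 10 min + 1 h 30 min + 1 h = 3 h 40 min.

3 h 40 min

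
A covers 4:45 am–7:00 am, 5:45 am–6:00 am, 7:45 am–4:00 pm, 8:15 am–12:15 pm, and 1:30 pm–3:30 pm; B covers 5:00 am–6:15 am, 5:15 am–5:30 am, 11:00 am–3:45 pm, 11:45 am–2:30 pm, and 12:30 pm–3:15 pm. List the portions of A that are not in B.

First set merges to 4:45 am–7:00 am, 7:45 am–4:00 pm.
Second set merges to 5:00 am–6:15 am, 11:00 am–3:45 pm.
4:45 am–7:00 am minus B → 4:45 am–5:00 am, 6:15 am–7:00 am.
7:45 am–4:00 pm minus B → 7:45 am–11:00 am, 3:45 pm–4:00 pm.

4:45 am–5:00 am, 6:15 am–7:00 am, 7:45 am–11:00 am, 3:45 pm–4:00 pm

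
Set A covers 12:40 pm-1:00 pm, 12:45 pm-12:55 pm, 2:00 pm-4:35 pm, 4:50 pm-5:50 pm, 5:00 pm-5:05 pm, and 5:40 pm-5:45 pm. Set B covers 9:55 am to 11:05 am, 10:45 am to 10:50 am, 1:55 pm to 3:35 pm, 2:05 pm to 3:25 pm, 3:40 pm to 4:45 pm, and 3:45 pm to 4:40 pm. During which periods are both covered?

2:00 pm–3:35 pm, 3:40 pm–4:35 pm

First set merges to 12:40 pm–1:00 pm, 2:00 pm–4:35 pm, 4:50 pm–5:50 pm.
Second set merges to 9:55 am–11:05 am, 1:55 pm–3:35 pm, 3:40 pm–4:45 pm.
12:40 pm–1:00 pm: no overlap with the second set.
2:00 pm–4:35 pm meets the second set on 2:00 pm–3:35 pm, 3:40 pm–4:35 pm.
4:50 pm–5:50 pm: no overlap with the second set.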